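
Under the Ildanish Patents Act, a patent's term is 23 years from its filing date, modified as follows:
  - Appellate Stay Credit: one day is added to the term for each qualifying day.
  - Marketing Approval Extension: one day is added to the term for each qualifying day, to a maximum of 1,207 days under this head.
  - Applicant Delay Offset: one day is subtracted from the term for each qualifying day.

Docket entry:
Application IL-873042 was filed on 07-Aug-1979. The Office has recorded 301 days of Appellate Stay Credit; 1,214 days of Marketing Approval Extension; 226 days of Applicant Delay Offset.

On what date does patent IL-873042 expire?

Base term: filing date + 23 years → 7 August 2002.
Appellate Stay Credit: +301 days → 4 June 2003.
Marketing Approval Extension: 1214 days claimed exceeds the 1207-day cap, so +1207 days → 23 September 2006.
Applicant Delay Offset: −226 days → 9 February 2006.

February 9, 2006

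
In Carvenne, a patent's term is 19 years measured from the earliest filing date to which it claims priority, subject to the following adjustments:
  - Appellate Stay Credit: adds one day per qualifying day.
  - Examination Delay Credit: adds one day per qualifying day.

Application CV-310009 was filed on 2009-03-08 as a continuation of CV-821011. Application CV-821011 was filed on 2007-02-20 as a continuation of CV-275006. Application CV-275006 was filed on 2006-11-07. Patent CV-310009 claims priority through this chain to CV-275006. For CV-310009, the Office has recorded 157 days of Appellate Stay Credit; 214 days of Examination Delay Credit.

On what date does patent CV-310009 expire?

Earliest priority filing: 7 November 2006.
Base term: 7 November 2006 + 19 years → 7 November 2025.
Appellate Stay Credit: +157 days → 13 April 2026.
Examination Delay Credit: +214 days → 13 November 2026.

November 13, 2026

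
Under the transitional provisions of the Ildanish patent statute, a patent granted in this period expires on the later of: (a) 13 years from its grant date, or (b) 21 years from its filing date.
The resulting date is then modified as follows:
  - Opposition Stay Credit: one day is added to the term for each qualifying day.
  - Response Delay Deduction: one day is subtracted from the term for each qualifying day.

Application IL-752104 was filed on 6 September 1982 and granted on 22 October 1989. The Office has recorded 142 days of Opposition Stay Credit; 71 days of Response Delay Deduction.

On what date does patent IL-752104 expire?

November 16, 2003

(a) grant + 13 years → 22 October 2002.
(b) filing + 21 years → 6 September 2003.
Later of the two: 6 September 2003.
Opposition Stay Credit: +142 days → 26 January 2004.
Response Delay Deduction: −71 days → 16 November 2003.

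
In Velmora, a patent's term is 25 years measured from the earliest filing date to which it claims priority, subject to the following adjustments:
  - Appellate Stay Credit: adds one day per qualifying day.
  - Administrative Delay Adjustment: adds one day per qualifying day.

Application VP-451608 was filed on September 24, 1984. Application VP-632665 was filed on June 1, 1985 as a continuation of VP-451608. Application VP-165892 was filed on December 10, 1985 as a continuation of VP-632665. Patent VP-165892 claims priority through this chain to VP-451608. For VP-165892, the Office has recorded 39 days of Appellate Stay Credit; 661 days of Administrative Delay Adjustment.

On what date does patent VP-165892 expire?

Earliest priority filing: 24 September 1984.
Base term: 24 September 1984 + 25 years → 24 September 2009.
Appellate Stay Credit: +39 days → 2 November 2009.
Administrative Delay Adjustment: +661 days → 25 August 2011.

August 25, 2011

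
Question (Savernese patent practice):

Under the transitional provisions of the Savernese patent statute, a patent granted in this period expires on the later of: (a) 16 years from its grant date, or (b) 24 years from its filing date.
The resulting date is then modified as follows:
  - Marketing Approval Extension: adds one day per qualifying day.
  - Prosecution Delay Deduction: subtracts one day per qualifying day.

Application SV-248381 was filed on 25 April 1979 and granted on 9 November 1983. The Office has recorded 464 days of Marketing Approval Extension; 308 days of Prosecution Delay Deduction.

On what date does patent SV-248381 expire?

(a) grant + 16 years → 9 November 1999.
(b) filing + 24 years → 25 April 2003.
Later of the two: 25 April 2003.
Marketing Approval Extension: +464 days → 1 August 2004.
Prosecution Delay Deduction: −308 days → 28 September 2003.

September 28, 2003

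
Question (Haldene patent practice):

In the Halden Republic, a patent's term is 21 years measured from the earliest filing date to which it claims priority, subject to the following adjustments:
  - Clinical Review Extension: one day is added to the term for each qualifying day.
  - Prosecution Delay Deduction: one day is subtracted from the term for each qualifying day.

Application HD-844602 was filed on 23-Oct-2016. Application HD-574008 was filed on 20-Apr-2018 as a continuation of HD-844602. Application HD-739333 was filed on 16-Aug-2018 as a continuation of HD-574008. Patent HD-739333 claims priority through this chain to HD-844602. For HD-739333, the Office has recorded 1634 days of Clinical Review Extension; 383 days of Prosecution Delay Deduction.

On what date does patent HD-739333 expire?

2041-03-27

Earliest priority filing: 23 October 2016.
Base term: 23 October 2016 + 21 years → 23 October 2037.
Clinical Review Extension: +1634 days → 14 April 2042.
Prosecution Delay Deduction: −383 days → 27 March 2041.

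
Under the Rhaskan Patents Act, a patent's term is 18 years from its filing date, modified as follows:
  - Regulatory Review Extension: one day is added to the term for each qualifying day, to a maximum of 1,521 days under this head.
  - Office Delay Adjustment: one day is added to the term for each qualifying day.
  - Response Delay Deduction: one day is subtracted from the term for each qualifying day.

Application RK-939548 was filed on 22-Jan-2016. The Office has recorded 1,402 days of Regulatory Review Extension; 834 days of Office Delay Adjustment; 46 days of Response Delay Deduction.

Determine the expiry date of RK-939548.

Base term: filing date + 18 years → 22 January 2034.
Regulatory Review Extension: 1402 days (within the 1521-day cap) → +1402 days → 24 November 2037.
Office Delay Adjustment: +834 days → 7 March 2040.
Response Delay Deduction: −46 days → 21 January 2040.

January 21, 2040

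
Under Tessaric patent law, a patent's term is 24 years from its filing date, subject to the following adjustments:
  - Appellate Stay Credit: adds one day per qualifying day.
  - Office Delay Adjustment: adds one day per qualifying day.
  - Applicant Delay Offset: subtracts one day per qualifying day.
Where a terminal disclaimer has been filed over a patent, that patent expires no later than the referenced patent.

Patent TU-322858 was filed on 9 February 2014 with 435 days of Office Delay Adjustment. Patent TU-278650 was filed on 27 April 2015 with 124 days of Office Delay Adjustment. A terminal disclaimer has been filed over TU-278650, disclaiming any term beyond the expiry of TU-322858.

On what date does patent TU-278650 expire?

Natural term of TU-278650:
  Base: filing + 24 years → 27 April 2039.
  Office Delay Adjustment: +124 days → 29 August 2039.
Expiry of referenced patent TU-322858:
  Base: filing + 24 years → 9 February 2038.
  Office Delay Adjustment: +435 days → 20 April 2039.
Terminal disclaimer: TU-278650 expires on the earlier of 29 August 2039 and 20 April 2039.

2039-04-20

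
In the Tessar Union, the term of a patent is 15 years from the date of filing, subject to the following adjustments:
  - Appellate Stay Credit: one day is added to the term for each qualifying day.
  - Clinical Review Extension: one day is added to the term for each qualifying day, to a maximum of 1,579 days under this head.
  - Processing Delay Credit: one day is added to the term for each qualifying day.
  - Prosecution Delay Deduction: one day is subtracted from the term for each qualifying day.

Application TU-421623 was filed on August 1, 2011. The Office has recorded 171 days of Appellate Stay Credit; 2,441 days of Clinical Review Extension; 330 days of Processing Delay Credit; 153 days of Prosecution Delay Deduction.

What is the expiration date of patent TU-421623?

November 10, 2031

Base term: filing date + 15 years → 1 August 2026.
Appellate Stay Credit: +171 days → 19 January 2027.
Clinical Review Extension: 2441 days claimed exceeds the 1579-day cap, so +1579 days → 17 May 2031.
Processing Delay Credit: +330 days → 11 April 2032.
Prosecution Delay Deduction: −153 days → 10 November 2031.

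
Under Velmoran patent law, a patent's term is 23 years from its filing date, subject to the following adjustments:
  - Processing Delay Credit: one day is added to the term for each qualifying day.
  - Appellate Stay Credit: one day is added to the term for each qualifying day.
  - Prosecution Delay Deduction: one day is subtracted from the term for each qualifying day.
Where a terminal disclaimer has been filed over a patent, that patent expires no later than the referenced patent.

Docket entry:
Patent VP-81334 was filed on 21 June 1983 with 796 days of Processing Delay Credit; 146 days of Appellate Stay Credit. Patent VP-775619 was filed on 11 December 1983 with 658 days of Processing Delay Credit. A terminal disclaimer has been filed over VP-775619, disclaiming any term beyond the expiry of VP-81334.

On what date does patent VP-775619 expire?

2008-09-29

Natural term of VP-775619:
  Base: filing + 23 years → 11 December 2006.
  Processing Delay Credit: +658 days → 29 September 2008.
Expiry of referenced patent VP-81334:
  Base: filing + 23 years → 21 June 2006.
  Processing Delay Credit: +796 days → 25 August 2008.
  Appellate Stay Credit: +146 days → 18 January 2009.
Terminal disclaimer: VP-775619 expires on the earlier of 29 September 2008 and 18 January 2009.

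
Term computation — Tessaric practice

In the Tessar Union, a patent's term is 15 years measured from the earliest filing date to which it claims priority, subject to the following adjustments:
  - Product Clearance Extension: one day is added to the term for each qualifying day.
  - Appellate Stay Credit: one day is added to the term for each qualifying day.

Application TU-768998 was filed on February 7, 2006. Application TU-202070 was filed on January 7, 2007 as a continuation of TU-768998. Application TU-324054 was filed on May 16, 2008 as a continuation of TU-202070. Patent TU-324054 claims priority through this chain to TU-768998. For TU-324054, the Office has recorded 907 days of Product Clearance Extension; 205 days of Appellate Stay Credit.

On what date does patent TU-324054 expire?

2024-02-24

Earliest priority filing: 7 February 2006.
Base term: 7 February 2006 + 15 years → 7 February 2021.
Product Clearance Extension: +907 days → 3 August 2023.
Appellate Stay Credit: +205 days → 24 February 2024.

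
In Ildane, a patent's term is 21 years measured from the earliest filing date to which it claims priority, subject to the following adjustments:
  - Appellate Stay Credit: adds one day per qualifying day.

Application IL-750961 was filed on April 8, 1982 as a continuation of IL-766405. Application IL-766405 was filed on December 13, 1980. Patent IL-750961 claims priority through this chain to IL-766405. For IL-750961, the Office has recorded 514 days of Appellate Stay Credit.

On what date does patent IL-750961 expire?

Earliest priority filing: 13 December 1980.
Base term: 13 December 1980 + 21 years → 13 December 2001.
Appellate Stay Credit: +514 days → 11 May 2003.

2003-05-11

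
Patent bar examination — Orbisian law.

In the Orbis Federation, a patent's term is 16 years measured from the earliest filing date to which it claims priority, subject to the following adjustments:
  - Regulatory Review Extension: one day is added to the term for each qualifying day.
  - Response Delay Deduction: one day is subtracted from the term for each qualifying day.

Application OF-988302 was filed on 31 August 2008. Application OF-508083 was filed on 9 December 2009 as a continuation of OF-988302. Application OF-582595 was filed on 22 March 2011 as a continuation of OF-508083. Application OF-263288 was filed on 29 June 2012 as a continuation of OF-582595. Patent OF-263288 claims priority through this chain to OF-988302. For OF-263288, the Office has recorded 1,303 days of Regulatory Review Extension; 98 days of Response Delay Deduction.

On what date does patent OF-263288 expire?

Earliest priority filing: 31 August 2008.
Base term: 31 August 2008 + 16 years → 31 August 2024.
Regulatory Review Extension: +1303 days → 26 March 2028.
Response Delay Deduction: −98 days → 19 December 2027.

2027-12-19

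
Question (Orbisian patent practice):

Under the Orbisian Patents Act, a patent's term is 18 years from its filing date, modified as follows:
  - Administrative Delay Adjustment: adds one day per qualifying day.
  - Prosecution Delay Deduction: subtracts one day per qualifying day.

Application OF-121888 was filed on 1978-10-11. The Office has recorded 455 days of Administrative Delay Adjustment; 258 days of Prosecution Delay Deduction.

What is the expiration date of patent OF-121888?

Base term: filing date + 18 years → 11 October 1996.
Administrative Delay Adjustment: +455 days → 9 January 1998.
Prosecution Delay Deduction: −258 days → 26 April 1997.

1997-04-26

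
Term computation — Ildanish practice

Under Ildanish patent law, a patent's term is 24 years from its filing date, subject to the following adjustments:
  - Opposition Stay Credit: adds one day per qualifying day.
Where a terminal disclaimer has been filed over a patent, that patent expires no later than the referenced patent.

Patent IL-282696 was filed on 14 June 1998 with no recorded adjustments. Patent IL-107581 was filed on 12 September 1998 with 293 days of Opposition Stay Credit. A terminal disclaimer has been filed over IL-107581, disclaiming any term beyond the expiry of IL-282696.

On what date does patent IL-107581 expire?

Natural term of IL-107581:
  Base: filing + 24 years → 12 September 2022.
  Opposition Stay Credit: +293 days → 2 July 2023.
Expiry of referenced patent IL-282696:
  Base: filing + 24 years → 14 June 2022.
Terminal disclaimer: IL-107581 expires on the earlier of 2 July 2023 and 14 June 2022.

June 14, 2022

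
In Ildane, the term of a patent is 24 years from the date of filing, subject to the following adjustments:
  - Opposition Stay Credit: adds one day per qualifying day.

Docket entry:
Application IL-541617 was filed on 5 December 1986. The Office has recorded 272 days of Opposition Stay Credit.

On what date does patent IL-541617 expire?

2011-09-03

Base term: filing date + 24 years → 5 December 2010.
Opposition Stay Credit: +272 days → 3 September 2011.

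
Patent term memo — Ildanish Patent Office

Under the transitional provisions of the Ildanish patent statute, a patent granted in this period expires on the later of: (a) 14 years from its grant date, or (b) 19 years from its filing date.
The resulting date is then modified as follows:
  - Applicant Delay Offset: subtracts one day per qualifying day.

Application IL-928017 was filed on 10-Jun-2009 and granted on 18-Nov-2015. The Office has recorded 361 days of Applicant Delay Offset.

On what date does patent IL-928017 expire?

2028-11-22

(a) grant + 14 years → 18 November 2029.
(b) filing + 19 years → 10 June 2028.
Later of the two: 18 November 2029.
Applicant Delay Offset: −361 days → 22 November 2028.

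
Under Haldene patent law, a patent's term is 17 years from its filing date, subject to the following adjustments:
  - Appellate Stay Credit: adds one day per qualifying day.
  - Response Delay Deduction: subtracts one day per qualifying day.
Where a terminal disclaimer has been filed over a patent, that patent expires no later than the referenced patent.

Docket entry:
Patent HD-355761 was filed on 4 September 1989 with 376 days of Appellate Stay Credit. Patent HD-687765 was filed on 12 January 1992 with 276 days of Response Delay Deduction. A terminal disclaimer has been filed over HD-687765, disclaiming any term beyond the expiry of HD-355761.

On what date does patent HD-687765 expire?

Natural term of HD-687765:
  Base: filing + 17 years → 12 January 2009.
  Response Delay Deduction: −276 days → 11 April 2008.
Expiry of referenced patent HD-355761:
  Base: filing + 17 years → 4 September 2006.
  Appellate Stay Credit: +376 days → 15 September 2007.
Terminal disclaimer: HD-687765 expires on the earlier of 11 April 2008 and 15 September 2007.

2007-09-15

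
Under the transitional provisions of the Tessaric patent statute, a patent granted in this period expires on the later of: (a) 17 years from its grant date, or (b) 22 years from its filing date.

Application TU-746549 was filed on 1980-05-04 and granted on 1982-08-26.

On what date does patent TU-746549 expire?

2002-05-04

(a) grant + 17 years → 26 August 1999.
(b) filing + 22 years → 4 May 2002.
Later of the two: 4 May 2002.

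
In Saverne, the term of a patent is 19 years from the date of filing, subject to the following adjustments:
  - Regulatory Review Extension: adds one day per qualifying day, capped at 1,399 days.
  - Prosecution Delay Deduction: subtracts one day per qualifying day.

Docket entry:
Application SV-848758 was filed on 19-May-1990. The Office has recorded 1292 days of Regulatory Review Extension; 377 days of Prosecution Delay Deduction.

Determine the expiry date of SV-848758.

Base term: filing date + 19 years → 19 May 2009.
Regulatory Review Extension: 1292 days (within the 1399-day cap) → +1292 days → 1 December 2012.
Prosecution Delay Deduction: −377 days → 20 November 2011.

November 20, 2011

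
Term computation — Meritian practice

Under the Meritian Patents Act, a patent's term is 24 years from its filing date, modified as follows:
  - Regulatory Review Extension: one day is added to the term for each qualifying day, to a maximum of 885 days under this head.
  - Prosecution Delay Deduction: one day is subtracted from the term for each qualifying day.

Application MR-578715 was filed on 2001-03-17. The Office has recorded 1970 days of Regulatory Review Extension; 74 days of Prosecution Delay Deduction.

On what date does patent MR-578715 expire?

Base term: filing date + 24 years → 17 March 2025.
Regulatory Review Extension: 1970 days claimed exceeds the 885-day cap, so +885 days → 19 August 2027.
Prosecution Delay Deduction: −74 days → 6 June 2027.

June 6, 2027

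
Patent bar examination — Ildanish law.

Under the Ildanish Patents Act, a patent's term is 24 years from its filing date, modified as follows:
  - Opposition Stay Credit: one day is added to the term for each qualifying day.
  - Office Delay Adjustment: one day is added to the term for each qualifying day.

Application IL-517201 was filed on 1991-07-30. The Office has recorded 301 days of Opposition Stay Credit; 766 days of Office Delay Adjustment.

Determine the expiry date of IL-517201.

Base term: filing date + 24 years → 30 July 2015.
Opposition Stay Credit: +301 days → 26 May 2016.
Office Delay Adjustment: +766 days → 1 July 2018.

2018-07-01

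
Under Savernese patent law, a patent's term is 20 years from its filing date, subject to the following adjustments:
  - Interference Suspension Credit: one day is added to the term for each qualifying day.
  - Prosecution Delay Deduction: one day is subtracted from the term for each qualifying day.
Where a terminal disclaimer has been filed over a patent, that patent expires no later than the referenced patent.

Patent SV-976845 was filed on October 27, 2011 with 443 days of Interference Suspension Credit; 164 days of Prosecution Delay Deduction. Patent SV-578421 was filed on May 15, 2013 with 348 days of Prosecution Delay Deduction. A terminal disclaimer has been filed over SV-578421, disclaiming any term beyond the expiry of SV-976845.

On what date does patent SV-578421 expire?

June 1, 2032

Natural term of SV-578421:
  Base: filing + 20 years → 15 May 2033.
  Prosecution Delay Deduction: −348 days → 1 June 2032.
Expiry of referenced patent SV-976845:
  Base: filing + 20 years → 27 October 2031.
  Interference Suspension Credit: +443 days → 12 January 2033.
  Prosecution Delay Deduction: −164 days → 1 August 2032.
Terminal disclaimer: SV-578421 expires on the earlier of 1 June 2032 and 1 August 2032.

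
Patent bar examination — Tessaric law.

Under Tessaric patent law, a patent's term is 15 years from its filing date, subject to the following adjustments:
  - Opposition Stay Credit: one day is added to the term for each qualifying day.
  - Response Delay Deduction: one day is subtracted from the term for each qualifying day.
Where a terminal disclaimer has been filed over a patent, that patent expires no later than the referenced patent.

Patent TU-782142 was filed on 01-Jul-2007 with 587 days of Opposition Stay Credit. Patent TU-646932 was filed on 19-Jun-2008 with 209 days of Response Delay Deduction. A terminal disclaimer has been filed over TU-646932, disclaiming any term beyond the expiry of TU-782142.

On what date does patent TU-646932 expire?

November 22, 2022

Natural term of TU-646932:
  Base: filing + 15 years → 19 June 2023.
  Response Delay Deduction: −209 days → 22 November 2022.
Expiry of referenced patent TU-782142:
  Base: filing + 15 years → 1 July 2022.
  Opposition Stay Credit: +587 days → 8 February 2024.
Terminal disclaimer: TU-646932 expires on the earlier of 22 November 2022 and 8 February 2024.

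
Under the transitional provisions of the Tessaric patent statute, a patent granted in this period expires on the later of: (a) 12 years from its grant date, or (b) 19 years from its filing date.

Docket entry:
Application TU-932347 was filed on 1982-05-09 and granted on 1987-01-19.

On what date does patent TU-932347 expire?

(a) grant + 12 years → 19 January 1999.
(b) filing + 19 years → 9 May 2001.
Later of the two: 9 May 2001.

2001-05-09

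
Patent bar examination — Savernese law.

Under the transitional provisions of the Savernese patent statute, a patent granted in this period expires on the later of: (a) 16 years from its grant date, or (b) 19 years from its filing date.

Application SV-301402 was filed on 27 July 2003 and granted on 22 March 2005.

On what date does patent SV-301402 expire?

July 27, 2022

(a) grant + 16 years → 22 March 2021.
(b) filing + 19 years → 27 July 2022.
Later of the two: 27 July 2022.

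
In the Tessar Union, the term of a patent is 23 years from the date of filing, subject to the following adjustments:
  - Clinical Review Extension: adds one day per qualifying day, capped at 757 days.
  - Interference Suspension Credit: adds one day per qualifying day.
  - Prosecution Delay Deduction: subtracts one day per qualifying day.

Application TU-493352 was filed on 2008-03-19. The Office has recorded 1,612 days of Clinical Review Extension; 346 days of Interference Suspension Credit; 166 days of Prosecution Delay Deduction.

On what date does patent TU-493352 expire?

2033-10-11

Base term: filing date + 23 years → 19 March 2031.
Clinical Review Extension: 1612 days claimed exceeds the 757-day cap, so +757 days → 14 April 2033.
Interference Suspension Credit: +346 days → 26 March 2034.
Prosecution Delay Deduction: −166 days → 11 October 2033.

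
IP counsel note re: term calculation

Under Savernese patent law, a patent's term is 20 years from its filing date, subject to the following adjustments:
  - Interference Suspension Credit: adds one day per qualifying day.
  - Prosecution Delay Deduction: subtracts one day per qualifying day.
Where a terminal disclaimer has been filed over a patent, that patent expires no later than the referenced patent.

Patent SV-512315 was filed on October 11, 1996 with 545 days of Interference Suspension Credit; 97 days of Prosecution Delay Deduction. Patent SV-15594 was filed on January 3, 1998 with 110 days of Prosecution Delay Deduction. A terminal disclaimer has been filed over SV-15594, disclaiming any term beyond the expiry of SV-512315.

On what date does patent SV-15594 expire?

Natural term of SV-15594:
  Base: filing + 20 years → 3 January 2018.
  Prosecution Delay Deduction: −110 days → 15 September 2017.
Expiry of referenced patent SV-512315:
  Base: filing + 20 years → 11 October 2016.
  Interference Suspension Credit: +545 days → 9 April 2018.
  Prosecution Delay Deduction: −97 days → 2 January 2018.
Terminal disclaimer: SV-15594 expires on the earlier of 15 September 2017 and 2 January 2018.

September 15, 2017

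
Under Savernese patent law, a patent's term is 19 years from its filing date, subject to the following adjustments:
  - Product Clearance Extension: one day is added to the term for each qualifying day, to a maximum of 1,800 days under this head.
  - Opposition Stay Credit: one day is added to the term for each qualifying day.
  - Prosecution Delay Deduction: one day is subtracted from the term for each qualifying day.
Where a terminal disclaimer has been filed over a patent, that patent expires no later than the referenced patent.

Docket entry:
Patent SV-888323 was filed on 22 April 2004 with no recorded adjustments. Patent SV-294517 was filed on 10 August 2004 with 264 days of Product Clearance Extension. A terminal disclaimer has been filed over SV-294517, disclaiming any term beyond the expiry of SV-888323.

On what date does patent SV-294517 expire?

2023-04-22

Natural term of SV-294517:
  Base: filing + 19 years → 10 August 2023.
  Product Clearance Extension: 264 days (within the 1800-day cap) → +264 days → 30 April 2024.
Expiry of referenced patent SV-888323:
  Base: filing + 19 years → 22 April 2023.
Terminal disclaimer: SV-294517 expires on the earlier of 30 April 2024 and 22 April 2023.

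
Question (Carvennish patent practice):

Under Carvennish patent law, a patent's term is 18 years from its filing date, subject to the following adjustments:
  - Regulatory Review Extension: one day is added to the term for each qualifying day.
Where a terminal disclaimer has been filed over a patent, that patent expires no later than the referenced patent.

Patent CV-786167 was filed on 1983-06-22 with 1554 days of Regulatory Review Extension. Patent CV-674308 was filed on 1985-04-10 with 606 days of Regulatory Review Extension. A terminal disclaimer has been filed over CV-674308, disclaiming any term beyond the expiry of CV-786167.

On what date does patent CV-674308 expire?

Natural term of CV-674308:
  Base: filing + 18 years → 10 April 2003.
  Regulatory Review Extension: +606 days → 6 December 2004.
Expiry of referenced patent CV-786167:
  Base: filing + 18 years → 22 June 2001.
  Regulatory Review Extension: +1554 days → 23 September 2005.
Terminal disclaimer: CV-674308 expires on the earlier of 6 December 2004 and 23 September 2005.

2004-12-06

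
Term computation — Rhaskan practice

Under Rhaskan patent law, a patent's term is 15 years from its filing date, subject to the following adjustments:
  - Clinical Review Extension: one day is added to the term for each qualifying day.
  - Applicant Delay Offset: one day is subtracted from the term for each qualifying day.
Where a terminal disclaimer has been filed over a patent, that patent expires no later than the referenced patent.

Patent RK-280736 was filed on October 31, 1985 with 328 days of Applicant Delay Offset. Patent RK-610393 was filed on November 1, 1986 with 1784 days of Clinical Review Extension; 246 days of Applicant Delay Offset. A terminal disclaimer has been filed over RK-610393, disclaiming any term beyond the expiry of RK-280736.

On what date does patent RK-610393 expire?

December 8, 1999

Natural term of RK-610393:
  Base: filing + 15 years → 1 November 2001.
  Clinical Review Extension: +1784 days → 20 September 2006.
  Applicant Delay Offset: −246 days → 17 January 2006.
Expiry of referenced patent RK-280736:
  Base: filing + 15 years → 31 October 2000.
  Applicant Delay Offset: −328 days → 8 December 1999.
Terminal disclaimer: RK-610393 expires on the earlier of 17 January 2006 and 8 December 1999.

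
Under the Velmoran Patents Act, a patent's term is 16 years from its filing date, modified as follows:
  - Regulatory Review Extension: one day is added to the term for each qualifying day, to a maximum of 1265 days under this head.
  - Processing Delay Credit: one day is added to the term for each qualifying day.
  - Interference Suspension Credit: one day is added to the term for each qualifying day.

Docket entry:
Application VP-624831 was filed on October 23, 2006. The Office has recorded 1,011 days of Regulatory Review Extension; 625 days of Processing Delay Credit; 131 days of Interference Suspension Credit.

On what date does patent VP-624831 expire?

August 25, 2027

Base term: filing date + 16 years → 23 October 2022.
Regulatory Review Extension: 1011 days (within the 1265-day cap) → +1011 days → 30 July 2025.
Processing Delay Credit: +625 days → 16 April 2027.
Interference Suspension Credit: +131 days → 25 August 2027.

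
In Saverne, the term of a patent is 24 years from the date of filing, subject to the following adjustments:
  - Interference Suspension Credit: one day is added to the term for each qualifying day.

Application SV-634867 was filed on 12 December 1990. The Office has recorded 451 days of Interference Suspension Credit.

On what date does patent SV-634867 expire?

Base term: filing date + 24 years → 12 December 2014.
Interference Suspension Credit: +451 days → 7 March 2016.

March 7, 2016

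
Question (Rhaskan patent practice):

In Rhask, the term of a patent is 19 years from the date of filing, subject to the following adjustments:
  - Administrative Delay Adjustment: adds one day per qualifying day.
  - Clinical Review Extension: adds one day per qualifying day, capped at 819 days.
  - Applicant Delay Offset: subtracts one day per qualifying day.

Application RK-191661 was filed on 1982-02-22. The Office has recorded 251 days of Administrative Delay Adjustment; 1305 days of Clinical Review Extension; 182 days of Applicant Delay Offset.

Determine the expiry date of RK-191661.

Base term: filing date + 19 years → 22 February 2001.
Administrative Delay Adjustment: +251 days → 31 October 2001.
Clinical Review Extension: 1305 days claimed exceeds the 819-day cap, so +819 days → 28 January 2004.
Applicant Delay Offset: −182 days → 30 July 2003.

2003-07-30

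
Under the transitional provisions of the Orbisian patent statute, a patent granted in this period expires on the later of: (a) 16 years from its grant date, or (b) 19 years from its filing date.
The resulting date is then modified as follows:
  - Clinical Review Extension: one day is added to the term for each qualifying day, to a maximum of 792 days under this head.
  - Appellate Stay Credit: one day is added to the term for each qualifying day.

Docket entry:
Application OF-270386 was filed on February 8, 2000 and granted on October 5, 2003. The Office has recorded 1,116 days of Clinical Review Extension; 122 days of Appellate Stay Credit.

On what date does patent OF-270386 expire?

April 6, 2022

(a) grant + 16 years → 5 October 2019.
(b) filing + 19 years → 8 February 2019.
Later of the two: 5 October 2019.
Clinical Review Extension: 1116 days claimed exceeds the 792-day cap, so +792 days → 5 December 2021.
Appellate Stay Credit: +122 days → 6 April 2022.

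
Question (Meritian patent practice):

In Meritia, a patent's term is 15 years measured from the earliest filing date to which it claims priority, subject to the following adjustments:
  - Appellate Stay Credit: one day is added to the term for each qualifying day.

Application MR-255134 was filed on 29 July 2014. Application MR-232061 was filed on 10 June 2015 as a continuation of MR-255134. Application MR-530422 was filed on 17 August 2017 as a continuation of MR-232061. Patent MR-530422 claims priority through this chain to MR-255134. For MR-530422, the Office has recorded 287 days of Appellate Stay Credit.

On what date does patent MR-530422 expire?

May 12, 2030

Earliest priority filing: 29 July 2014.
Base term: 29 July 2014 + 15 years → 29 July 2029.
Appellate Stay Credit: +287 days → 12 May 2030.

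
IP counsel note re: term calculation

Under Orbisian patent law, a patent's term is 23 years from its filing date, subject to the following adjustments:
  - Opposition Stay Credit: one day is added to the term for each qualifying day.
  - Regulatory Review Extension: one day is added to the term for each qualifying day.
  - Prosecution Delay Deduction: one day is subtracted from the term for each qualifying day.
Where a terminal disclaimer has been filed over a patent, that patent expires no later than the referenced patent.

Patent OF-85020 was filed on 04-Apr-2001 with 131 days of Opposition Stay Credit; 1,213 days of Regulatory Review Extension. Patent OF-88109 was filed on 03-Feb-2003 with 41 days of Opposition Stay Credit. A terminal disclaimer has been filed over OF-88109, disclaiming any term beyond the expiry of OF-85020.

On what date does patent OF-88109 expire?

March 16, 2026

Natural term of OF-88109:
  Base: filing + 23 years → 3 February 2026.
  Opposition Stay Credit: +41 days → 16 March 2026.
Expiry of referenced patent OF-85020:
  Base: filing + 23 years → 4 April 2024.
  Opposition Stay Credit: +131 days → 13 August 2024.
  Regulatory Review Extension: +1213 days → 9 December 2027.
Terminal disclaimer: OF-88109 expires on the earlier of 16 March 2026 and 9 December 2027.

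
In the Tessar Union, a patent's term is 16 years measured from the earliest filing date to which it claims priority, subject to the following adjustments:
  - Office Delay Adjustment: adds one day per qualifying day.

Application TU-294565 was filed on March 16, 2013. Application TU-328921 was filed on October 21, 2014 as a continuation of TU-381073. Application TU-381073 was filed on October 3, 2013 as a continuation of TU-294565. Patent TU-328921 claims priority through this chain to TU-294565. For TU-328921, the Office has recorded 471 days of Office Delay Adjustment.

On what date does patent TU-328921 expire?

June 30, 2030

Earliest priority filing: 16 March 2013.
Base term: 16 March 2013 + 16 years → 16 March 2029.
Office Delay Adjustment: +471 days → 30 June 2030.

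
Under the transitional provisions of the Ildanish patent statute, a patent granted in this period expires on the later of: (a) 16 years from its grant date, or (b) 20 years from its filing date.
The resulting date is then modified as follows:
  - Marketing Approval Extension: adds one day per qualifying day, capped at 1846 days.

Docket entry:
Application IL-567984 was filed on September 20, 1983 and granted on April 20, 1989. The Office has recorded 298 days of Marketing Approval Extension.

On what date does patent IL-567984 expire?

(a) grant + 16 years → 20 April 2005.
(b) filing + 20 years → 20 September 2003.
Later of the two: 20 April 2005.
Marketing Approval Extension: 298 days (within the 1846-day cap) → +298 days → 12 February 2006.

2006-02-12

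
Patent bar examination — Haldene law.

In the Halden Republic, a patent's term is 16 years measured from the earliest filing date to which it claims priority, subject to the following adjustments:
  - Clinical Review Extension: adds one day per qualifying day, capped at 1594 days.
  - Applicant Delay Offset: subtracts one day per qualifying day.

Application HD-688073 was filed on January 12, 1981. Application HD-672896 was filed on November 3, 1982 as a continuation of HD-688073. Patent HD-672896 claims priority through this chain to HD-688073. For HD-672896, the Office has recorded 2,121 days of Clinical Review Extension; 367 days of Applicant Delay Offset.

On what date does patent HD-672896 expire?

2000-05-23

Earliest priority filing: 12 January 1981.
Base term: 12 January 1981 + 16 years → 12 January 1997.
Clinical Review Extension: 2121 days claimed exceeds the 1594-day cap, so +1594 days → 25 May 2001.
Applicant Delay Offset: −367 days → 23 May 2000.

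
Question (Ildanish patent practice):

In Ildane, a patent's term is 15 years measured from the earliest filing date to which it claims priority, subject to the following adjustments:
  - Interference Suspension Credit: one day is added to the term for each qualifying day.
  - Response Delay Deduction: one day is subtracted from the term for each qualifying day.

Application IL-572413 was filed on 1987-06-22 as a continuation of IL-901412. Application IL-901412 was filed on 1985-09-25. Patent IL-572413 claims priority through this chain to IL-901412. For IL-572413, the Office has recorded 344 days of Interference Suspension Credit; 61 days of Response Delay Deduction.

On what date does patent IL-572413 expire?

July 5, 2001

Earliest priority filing: 25 September 1985.
Base term: 25 September 1985 + 15 years → 25 September 2000.
Interference Suspension Credit: +344 days → 4 September 2001.
Response Delay Deduction: −61 days → 5 July 2001.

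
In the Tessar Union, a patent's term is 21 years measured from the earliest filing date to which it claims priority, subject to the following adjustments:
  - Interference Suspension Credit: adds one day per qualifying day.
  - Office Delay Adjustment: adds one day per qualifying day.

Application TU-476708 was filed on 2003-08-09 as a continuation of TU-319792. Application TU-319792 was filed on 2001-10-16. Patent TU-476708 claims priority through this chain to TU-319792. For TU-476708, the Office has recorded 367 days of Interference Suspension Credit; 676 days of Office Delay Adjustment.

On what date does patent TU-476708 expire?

Earliest priority filing: 16 October 2001.
Base term: 16 October 2001 + 21 years → 16 October 2022.
Interference Suspension Credit: +367 days → 18 October 2023.
Office Delay Adjustment: +676 days → 24 August 2025.

2025-08-24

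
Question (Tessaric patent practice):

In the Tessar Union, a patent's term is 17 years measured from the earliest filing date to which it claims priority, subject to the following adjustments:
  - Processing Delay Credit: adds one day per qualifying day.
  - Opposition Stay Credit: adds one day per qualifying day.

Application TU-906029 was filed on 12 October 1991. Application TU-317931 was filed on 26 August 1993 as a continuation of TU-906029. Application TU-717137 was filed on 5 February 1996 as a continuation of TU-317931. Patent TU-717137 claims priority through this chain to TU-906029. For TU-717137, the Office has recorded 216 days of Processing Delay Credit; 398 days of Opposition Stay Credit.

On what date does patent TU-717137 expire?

Earliest priority filing: 12 October 1991.
Base term: 12 October 1991 + 17 years → 12 October 2008.
Processing Delay Credit: +216 days → 16 May 2009.
Opposition Stay Credit: +398 days → 18 June 2010.

June 18, 2010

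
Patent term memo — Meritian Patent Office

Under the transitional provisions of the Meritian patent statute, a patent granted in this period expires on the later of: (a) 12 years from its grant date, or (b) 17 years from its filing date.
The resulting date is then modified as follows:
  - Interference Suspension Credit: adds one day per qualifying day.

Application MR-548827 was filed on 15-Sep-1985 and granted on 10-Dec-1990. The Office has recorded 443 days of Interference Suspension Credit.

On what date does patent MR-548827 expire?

(a) grant + 12 years → 10 December 2002.
(b) filing + 17 years → 15 September 2002.
Later of the two: 10 December 2002.
Interference Suspension Credit: +443 days → 26 February 2004.

February 26, 2004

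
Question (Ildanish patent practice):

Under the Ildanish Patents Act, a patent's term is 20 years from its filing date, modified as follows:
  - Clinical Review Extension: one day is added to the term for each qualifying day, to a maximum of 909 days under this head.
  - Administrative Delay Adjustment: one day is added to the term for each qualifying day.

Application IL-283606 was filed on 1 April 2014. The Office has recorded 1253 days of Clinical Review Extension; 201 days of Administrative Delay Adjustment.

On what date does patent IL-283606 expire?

2037-04-15

Base term: filing date + 20 years → 1 April 2034.
Clinical Review Extension: 1253 days claimed exceeds the 909-day cap, so +909 days → 26 September 2036.
Administrative Delay Adjustment: +201 days → 15 April 2037.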